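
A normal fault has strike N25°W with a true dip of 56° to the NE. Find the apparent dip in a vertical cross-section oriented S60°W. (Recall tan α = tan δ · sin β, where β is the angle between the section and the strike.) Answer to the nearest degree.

56°

The strike is N25°W and the section trends S60°W; the acute angle between them is β = 85°.
tan α = tan 56° × sin 85° = 1.4826 × 0.9962 = 1.4769
apparent dip = arctan 1.4769 = 55.90°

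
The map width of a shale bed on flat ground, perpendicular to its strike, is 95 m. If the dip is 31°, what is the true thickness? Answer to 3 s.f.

True thickness t = w · sin(dip) = 95 × sin 31°
t = 95 × 0.5150 = 48.929 m

48.9 m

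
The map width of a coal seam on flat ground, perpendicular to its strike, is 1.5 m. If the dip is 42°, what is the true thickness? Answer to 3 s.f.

True thickness t = w · sin(dip) = 1.5 × sin 42°
t = 1.5 × 0.6691 = 1.004 m

1.00 m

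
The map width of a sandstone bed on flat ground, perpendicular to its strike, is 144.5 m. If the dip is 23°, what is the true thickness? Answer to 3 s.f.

True thickness t = w · sin(dip) = 144.5 × sin 23°
t = 144.5 × 0.3907 = 56.461 m

56.5 m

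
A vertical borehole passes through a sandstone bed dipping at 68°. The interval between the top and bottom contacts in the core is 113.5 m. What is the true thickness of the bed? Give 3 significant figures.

42.5 m

True thickness t = h · cos(dip) = 113.5 × cos 68°
t = 113.5 × 0.3746 = 42.518 m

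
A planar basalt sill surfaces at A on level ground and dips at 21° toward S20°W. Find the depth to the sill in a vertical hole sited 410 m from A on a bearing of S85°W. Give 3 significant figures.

The hole lies 65° from the dip direction, so the down-dip offset is 410 × cos 65° = 173.27 m.
Depth = down-dip offset × tan(dip) = 173.27 × tan 21° = 173.27 × 0.3839
Depth = 66.51 m

66.5 m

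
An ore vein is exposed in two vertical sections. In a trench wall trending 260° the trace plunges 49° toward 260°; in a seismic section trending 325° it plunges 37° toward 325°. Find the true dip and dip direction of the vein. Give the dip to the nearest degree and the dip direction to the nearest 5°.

Each apparent-dip line lies in the plane. As unit vectors (x east, y north, z up), v₁ plunges 49°→260° and v₂ plunges 37°→325°.
The plane normal is n = v₁ × v₂ ∝ (-0.562, 0.043, 0.475).
True dip = arccos(n_z / |n|) = arccos(0.6441) = 49.9°.
Dip direction = atan2(-0.562, 0.043) = 274° (azimuth of n's horizontal projection).

true dip 50°, dip direction 275°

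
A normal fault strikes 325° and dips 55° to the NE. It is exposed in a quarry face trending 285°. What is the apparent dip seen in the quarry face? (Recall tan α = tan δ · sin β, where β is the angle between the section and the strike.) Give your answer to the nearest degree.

The section lies 40° from the strike.
tan(apparent dip) = tan 55° · sin 40° = 0.9180
apparent dip = arctan 0.9180 = 42.55°

43°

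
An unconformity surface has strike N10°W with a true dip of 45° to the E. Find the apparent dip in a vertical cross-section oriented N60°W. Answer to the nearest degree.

The section lies 50° from the strike.
tan α = tan 45° × sin 50° = 1.0000 × 0.7660 = 0.7660
α = arctan(0.7660) = 37.45°

37°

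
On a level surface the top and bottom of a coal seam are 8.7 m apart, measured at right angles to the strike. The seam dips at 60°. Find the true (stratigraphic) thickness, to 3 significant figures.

7.53 m

True thickness t = w · sin(dip) = 8.7 × sin 60°
t = 8.7 × 0.8660 = 7.534 m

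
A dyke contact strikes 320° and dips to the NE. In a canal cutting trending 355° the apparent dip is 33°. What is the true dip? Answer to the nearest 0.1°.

β = acute angle between strike 320° and section 355° = 35°.
tan δ = tan α / sin β = tan 33° / sin 35° = 0.6494 / 0.5736 = 1.1322
δ = arctan(1.1322) = 48.55°

48.5°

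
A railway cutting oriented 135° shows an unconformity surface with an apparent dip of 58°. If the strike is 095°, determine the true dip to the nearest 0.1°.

68.1°

β = acute angle between strike 095° and section 135° = 40°.
tan δ = tan α / sin β = tan 58° / sin 40° = 1.6003 / 0.6428 = 2.4897
true dip = arctan 2.4897 = 68.12°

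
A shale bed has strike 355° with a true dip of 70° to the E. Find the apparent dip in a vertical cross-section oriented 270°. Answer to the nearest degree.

70°

Angle between strike (355°) and section (270°): β = 85°.
tan α = tan 70° × sin 85° = 2.7475 × 0.9962 = 2.7370
apparent dip = arctan 2.7370 = 69.93°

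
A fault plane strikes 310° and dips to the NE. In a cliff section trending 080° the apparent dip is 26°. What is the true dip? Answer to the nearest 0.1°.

The section is 50° from the strike.
tan(true dip) = tan 26° / sin 50° = 0.6367
true dip = arctan 0.6367 = 32.48°

32.5°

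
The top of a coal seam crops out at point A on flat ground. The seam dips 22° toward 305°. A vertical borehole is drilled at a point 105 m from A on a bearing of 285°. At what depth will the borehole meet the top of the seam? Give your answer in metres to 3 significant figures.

The hole lies 20° from the dip direction, so the down-dip offset is 105 × cos 20° = 98.67 m.
Depth = down-dip offset × tan(dip) = 98.67 × tan 22° = 98.67 × 0.4040
Depth = 39.86 m

39.9 m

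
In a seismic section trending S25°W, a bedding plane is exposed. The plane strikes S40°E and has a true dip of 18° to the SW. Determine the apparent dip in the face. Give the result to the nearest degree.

16°

Angle between strike (S40°E) and section (S25°W): β = 65°.
tan(apparent dip) = tan 18° · sin 65° = 0.2945
α = arctan(0.2945) = 16.41°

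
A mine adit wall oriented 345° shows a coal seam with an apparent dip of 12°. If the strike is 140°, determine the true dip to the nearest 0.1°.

β = acute angle between strike 140° and section 345° = 25°.
tan(true dip) = tan 12° / sin 25° = 0.5030
true dip = arctan 0.5030 = 26.70°

26.7°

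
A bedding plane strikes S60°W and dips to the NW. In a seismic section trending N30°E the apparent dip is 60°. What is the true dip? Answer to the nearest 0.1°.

73.9°

The section is 30° from the strike.
tan(true dip) = tan 60° / sin 30° = 3.4641
δ = arctan(3.4641) = 73.90°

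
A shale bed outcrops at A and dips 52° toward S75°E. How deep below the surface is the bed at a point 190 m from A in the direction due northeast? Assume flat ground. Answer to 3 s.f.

The hole lies 60° from the dip direction, so the down-dip offset is 190 × cos 60° = 95.00 m.
Depth = down-dip offset × tan(dip) = 95.00 × tan 52° = 95.00 × 1.2799
Depth = 121.59 m

122 m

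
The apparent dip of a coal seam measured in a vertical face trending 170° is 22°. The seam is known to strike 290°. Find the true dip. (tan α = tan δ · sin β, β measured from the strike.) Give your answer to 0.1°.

25.0°

The section is 60° from the strike.
tan δ = tan α / sin β = tan 22° / sin 60° = 0.4040 / 0.8660 = 0.4665
true dip = arctan 0.4665 = 25.01°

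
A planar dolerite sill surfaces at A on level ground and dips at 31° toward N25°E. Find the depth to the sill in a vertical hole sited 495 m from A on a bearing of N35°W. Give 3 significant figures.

The hole lies 60° from the dip direction, so the down-dip offset is 495 × cos 60° = 247.50 m.
Depth = down-dip offset × tan(dip) = 247.50 × tan 31° = 247.50 × 0.6009
Depth = 148.71 m

149 m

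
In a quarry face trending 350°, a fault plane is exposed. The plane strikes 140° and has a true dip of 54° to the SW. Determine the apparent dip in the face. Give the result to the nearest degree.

The strike is 140° and the section trends 350°; the acute angle between them is β = 30°.
tan(apparent dip) = tan 54° · sin 30° = 0.6882
apparent dip = arctan 0.6882 = 34.54°

35°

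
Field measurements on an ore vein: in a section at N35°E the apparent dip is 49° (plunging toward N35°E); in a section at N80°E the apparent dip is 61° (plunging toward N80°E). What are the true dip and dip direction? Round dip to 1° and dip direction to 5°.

true dip 61°, dip direction 085°

The two traces are lines in the plane: v₁ = (sin 35°·cos 49°, cos 35°·cos 49°, −sin 49°), v₂ = (sin 80°·cos 61°, cos 80°·cos 61°, −sin 61°).
Cross product v₁ × v₂ gives the pole to the plane: n ∝ (0.406, 0.031, 0.225).
True dip = arccos(n_z / |n|) = arccos(0.4830) = 61.1°.
Dip direction = atan2(0.406, 0.031) = 86° (azimuth of n's horizontal projection).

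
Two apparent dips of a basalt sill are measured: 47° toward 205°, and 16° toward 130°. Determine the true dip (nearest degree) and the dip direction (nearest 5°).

true dip 47°, dip direction 205°

Represent each trace as a vector plunging at its apparent dip toward its trend (east-north-up frame): v₁ = (-0.288, -0.618, -0.731), v₂ = (0.736, -0.618, -0.276).
Cross product v₁ × v₂ gives the pole to the plane: n ∝ (-0.282, -0.618, 0.633).
True dip = arccos(n_z / |n|) = arccos(0.6820) = 47.0°.
Dip direction = atan2(-0.282, -0.618) = 204° (azimuth of n's horizontal projection).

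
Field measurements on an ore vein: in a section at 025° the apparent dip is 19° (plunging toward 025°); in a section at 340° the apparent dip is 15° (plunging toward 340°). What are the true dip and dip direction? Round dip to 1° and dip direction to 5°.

Each apparent-dip line lies in the plane. As unit vectors (x east, y north, z up), v₁ plunges 19°→025° and v₂ plunges 15°→340°.
n = v₁ × v₂ = (0.074, 0.211, 0.646) (taken with n_z > 0).
tan δ = √(n_x²+n_y²)/n_z = 0.223/0.646, so δ = 19.1°.
Dip direction = azimuth of (n_x, n_y) = atan2(0.074, 0.211) = 19°.

true dip 19°, dip direction 020°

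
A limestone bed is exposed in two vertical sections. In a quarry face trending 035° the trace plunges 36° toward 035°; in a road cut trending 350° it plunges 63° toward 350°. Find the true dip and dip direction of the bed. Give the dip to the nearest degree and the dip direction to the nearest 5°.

true dip 65°, dip direction 325°

The two traces are lines in the plane: v₁ = (sin 35°·cos 36°, cos 35°·cos 36°, −sin 36°), v₂ = (sin 350°·cos 63°, cos 350°·cos 63°, −sin 63°).
The plane normal is n = v₁ × v₂ ∝ (-0.328, 0.460, 0.260).
True dip = arccos(n_z / |n|) = arccos(0.4179) = 65.3°.
Dip direction = atan2(-0.328, 0.460) = 325° (azimuth of n's horizontal projection).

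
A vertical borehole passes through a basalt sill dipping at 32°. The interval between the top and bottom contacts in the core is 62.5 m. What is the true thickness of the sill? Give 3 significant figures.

53.0 m

True thickness t = h · cos(dip) = 62.5 × cos 32°
t = 62.5 × 0.8480 = 53.003 m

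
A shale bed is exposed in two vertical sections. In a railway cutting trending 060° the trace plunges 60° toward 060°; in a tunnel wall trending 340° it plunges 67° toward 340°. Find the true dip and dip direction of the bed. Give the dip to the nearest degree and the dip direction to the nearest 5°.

The two traces are lines in the plane: v₁ = (sin 60°·cos 60°, cos 60°·cos 60°, −sin 60°), v₂ = (sin 340°·cos 67°, cos 340°·cos 67°, −sin 67°).
The plane normal is n = v₁ × v₂ ∝ (0.088, 0.514, 0.192).
tan δ = √(n_x²+n_y²)/n_z = 0.522/0.192, so δ = 69.8°.
The horizontal component of n points toward azimuth atan2(n_x, n_y) = 10°, the dip direction.

true dip 70°, dip direction 010°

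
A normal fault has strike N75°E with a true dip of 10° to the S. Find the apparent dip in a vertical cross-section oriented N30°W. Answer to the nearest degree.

The strike is N75°E and the section trends N30°W; the acute angle between them is β = 75°.
tan α = tan 10° × sin 75° = 0.1763 × 0.9659 = 0.1703
α = arctan(0.1703) = 9.67°

10°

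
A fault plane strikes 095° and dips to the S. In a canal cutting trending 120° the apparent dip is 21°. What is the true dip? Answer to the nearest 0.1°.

The section is 25° from the strike.
tan(true dip) = tan 21° / sin 25° = 0.9083
true dip = arctan 0.9083 = 42.25°

42.2°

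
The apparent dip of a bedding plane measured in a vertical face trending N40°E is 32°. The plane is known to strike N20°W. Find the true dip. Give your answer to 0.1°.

The section is 60° from the strike.
tan(true dip) = tan 32° / sin 60° = 0.7215
true dip = arctan 0.7215 = 35.81°

35.8°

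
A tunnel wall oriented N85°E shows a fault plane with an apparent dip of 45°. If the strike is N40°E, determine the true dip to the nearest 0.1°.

β = acute angle between strike N40°E and section N85°E = 45°.
tan δ = tan α / sin β = tan 45° / sin 45° = 1.0000 / 0.7071 = 1.4142
δ = arctan(1.4142) = 54.74°

54.7°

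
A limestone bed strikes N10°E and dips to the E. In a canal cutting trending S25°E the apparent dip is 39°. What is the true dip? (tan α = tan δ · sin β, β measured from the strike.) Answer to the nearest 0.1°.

The section is 35° from the strike.
tan δ = tan α / sin β = tan 39° / sin 35° = 0.8098 / 0.5736 = 1.4118
δ = arctan(1.4118) = 54.69°

54.7°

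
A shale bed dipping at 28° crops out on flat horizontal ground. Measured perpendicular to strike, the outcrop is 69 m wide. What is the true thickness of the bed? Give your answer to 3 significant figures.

True thickness t = w · sin(dip) = 69 × sin 28°
t = 69 × 0.4695 = 32.394 m

32.4 m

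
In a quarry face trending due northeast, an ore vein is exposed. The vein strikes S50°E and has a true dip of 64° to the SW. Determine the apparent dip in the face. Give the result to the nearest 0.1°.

Angle between strike (S50°E) and section (due northeast): β = 85°.
tan(apparent dip) = tan 64° · sin 85° = 2.0425
apparent dip = arctan 2.0425 = 63.91°

63.9°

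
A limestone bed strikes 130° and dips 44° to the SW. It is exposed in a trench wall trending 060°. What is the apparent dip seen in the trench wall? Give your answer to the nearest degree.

42°

Angle between strike (130°) and section (060°): β = 70°.
tan(apparent dip) = tan 44° · sin 70° = 0.9075
apparent dip = arctan 0.9075 = 42.22°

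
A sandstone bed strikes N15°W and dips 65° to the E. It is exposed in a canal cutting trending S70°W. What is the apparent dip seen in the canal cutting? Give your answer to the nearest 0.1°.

64.9°

The strike is N15°W and the section trends S70°W; the acute angle between them is β = 85°.
tan(apparent dip) = tan 65° · sin 85° = 2.1363
apparent dip = arctan 2.1363 = 64.92°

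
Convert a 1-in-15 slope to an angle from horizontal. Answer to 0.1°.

tan θ = 1/15 = 0.0667
θ = arctan(0.0667) = 3.81°

3.8°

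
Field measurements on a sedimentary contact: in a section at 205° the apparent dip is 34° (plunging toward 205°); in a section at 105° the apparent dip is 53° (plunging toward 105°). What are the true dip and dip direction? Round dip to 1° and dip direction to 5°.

The two traces are lines in the plane: v₁ = (sin 205°·cos 34°, cos 205°·cos 34°, −sin 34°), v₂ = (sin 105°·cos 53°, cos 105°·cos 53°, −sin 53°).
n = v₁ × v₂ = (0.513, -0.605, 0.491) (taken with n_z > 0).
True dip = arccos(n_z / |n|) = arccos(0.5266) = 58.2°.
Dip direction = atan2(0.513, -0.605) = 140° (azimuth of n's horizontal projection).

true dip 58°, dip direction 140°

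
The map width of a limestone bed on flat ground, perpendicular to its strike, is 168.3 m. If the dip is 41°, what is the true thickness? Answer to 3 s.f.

110 m

True thickness t = w · sin(dip) = 168.3 × sin 41°
t = 168.3 × 0.6561 = 110.415 m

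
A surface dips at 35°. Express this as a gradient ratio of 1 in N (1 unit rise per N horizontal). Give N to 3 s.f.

1 in 1.43

1 : N means tan θ = 1/N, so N = 1/tan 35° = 1/0.7002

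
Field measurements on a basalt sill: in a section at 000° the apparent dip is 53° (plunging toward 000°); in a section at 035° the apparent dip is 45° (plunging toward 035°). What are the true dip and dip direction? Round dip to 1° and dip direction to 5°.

true dip 53°, dip direction 355°

Represent each trace as a vector plunging at its apparent dip toward its trend (east-north-up frame): v₁ = (0.000, 0.602, -0.799), v₂ = (0.406, 0.579, -0.707).
Cross product v₁ × v₂ gives the pole to the plane: n ∝ (-0.037, 0.324, 0.244).
Dip δ = arctan(|n_h|/n_z) = arctan(0.326/0.244) = 53.2°.
The horizontal component of n points toward azimuth atan2(n_x, n_y) = 353°, the dip direction.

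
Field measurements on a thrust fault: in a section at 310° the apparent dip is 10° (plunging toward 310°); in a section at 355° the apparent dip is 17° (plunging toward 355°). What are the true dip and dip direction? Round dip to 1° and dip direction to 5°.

true dip 17°, dip direction 005°

The two traces are lines in the plane: v₁ = (sin 310°·cos 10°, cos 310°·cos 10°, −sin 10°), v₂ = (sin 355°·cos 17°, cos 355°·cos 17°, −sin 17°).
n = v₁ × v₂ = (0.020, 0.206, 0.666) (taken with n_z > 0).
Dip δ = arctan(|n_h|/n_z) = arctan(0.207/0.666) = 17.3°.
Dip direction = atan2(0.020, 0.206) = 5° (azimuth of n's horizontal projection).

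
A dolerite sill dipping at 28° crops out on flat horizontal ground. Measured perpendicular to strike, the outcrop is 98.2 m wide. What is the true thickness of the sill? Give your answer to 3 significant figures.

46.1 m

True thickness t = w · sin(dip) = 98.2 × sin 28°
t = 98.2 × 0.4695 = 46.102 m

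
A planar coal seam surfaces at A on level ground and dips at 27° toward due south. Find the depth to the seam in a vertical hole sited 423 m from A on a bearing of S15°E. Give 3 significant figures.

208 m

The hole lies 15° from the dip direction, so the down-dip offset is 423 × cos 15° = 408.59 m.
Depth = down-dip offset × tan(dip) = 408.59 × tan 27° = 408.59 × 0.5095
Depth = 208.19 m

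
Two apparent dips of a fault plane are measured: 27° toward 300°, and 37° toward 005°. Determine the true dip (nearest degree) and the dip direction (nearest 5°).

Represent each trace as a vector plunging at its apparent dip toward its trend (east-north-up frame): v₁ = (-0.772, 0.446, -0.454), v₂ = (0.070, 0.796, -0.602).
Cross product v₁ × v₂ gives the pole to the plane: n ∝ (-0.093, 0.496, 0.645).
Dip δ = arctan(|n_h|/n_z) = arctan(0.505/0.645) = 38.0°.
Dip direction = azimuth of (n_x, n_y) = atan2(-0.093, 0.496) = 349°.

true dip 38°, dip direction 350°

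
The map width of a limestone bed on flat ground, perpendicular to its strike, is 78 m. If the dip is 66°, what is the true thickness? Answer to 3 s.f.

True thickness t = w · sin(dip) = 78 × sin 66°
t = 78 × 0.9135 = 71.257 m

71.3 m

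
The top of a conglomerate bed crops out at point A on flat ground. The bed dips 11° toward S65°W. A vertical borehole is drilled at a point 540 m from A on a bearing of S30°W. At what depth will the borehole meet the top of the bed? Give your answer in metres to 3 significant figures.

86.0 m

The hole lies 35° from the dip direction, so the down-dip offset is 540 × cos 35° = 442.34 m.
Depth = down-dip offset × tan(dip) = 442.34 × tan 11° = 442.34 × 0.1944
Depth = 85.98 m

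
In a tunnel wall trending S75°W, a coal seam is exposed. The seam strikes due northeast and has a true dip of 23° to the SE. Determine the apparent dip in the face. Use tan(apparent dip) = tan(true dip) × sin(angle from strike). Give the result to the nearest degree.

12°

The section lies 30° from the strike.
tan(apparent dip) = tan 23° · sin 30° = 0.2122
α = arctan(0.2122) = 11.98°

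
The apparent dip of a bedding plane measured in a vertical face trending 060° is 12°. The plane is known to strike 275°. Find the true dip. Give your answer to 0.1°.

β = acute angle between strike 275° and section 060° = 35°.
tan(true dip) = tan 12° / sin 35° = 0.3706
true dip = arctan 0.3706 = 20.33°

20.3°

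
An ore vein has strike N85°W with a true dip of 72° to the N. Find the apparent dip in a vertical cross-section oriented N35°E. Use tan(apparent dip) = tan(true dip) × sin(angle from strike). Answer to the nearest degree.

The strike is N85°W and the section trends N35°E; the acute angle between them is β = 60°.
tan(apparent dip) = tan 72° · sin 60° = 2.6654
apparent dip = arctan 2.6654 = 69.43°

69°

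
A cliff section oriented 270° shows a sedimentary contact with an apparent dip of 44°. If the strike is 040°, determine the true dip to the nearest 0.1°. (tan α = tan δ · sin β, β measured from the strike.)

51.6°

β = acute angle between strike 040° and section 270° = 50°.
tan δ = tan α / sin β = tan 44° / sin 50° = 0.9657 / 0.7660 = 1.2606
δ = arctan(1.2606) = 51.58°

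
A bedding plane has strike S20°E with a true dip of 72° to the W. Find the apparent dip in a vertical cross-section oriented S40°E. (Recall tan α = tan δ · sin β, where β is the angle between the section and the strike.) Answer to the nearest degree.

Angle between strike (S20°E) and section (S40°E): β = 20°.
tan α = tan 72° × sin 20° = 3.0777 × 0.3420 = 1.0526
apparent dip = arctan 1.0526 = 46.47°

46°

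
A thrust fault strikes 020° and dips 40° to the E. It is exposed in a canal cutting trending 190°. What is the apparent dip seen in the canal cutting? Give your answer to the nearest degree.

8°

The section lies 10° from the strike.
tan α = tan 40° × sin 10° = 0.8391 × 0.1736 = 0.1457
apparent dip = arctan 0.1457 = 8.29°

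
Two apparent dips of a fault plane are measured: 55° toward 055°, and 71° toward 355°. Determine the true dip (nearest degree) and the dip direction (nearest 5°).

The two traces are lines in the plane: v₁ = (sin 55°·cos 55°, cos 55°·cos 55°, −sin 55°), v₂ = (sin 355°·cos 71°, cos 355°·cos 71°, −sin 71°).
Cross product v₁ × v₂ gives the pole to the plane: n ∝ (-0.045, 0.467, 0.162).
True dip = arccos(n_z / |n|) = arccos(0.3256) = 71.0°.
The horizontal component of n points toward azimuth atan2(n_x, n_y) = 354°, the dip direction.

true dip 71°, dip direction 355°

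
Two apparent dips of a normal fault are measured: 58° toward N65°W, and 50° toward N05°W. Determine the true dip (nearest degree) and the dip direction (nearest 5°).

Represent each trace as a vector plunging at its apparent dip toward its trend (east-north-up frame): v₁ = (-0.480, 0.224, -0.848), v₂ = (-0.056, 0.640, -0.766).
n = v₁ × v₂ = (-0.371, 0.320, 0.295) (taken with n_z > 0).
True dip = arccos(n_z / |n|) = arccos(0.5153) = 59.0°.
Dip direction = azimuth of (n_x, n_y) = atan2(-0.371, 0.320) = 311°.

true dip 59°, dip direction 310°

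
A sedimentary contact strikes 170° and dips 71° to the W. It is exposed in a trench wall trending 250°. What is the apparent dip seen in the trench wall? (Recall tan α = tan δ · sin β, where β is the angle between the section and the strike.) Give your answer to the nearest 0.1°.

The section lies 80° from the strike.
tan α = tan 71° × sin 80° = 2.9042 × 0.9848 = 2.8601
α = arctan(2.8601) = 70.73°

70.7°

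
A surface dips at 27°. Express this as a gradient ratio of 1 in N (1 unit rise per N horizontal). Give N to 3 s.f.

1 : N means tan θ = 1/N, so N = 1/tan 27° = 1/0.5095

1 in 1.96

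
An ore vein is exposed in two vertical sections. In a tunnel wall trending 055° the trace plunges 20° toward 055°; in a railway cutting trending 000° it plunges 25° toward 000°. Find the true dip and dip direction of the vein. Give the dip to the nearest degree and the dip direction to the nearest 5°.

The two traces are lines in the plane: v₁ = (sin 55°·cos 20°, cos 55°·cos 20°, −sin 20°), v₂ = (sin 0°·cos 25°, cos 0°·cos 25°, −sin 25°).
n = v₁ × v₂ = (0.082, 0.325, 0.698) (taken with n_z > 0).
Dip δ = arctan(|n_h|/n_z) = arctan(0.336/0.698) = 25.7°.
Dip direction = azimuth of (n_x, n_y) = atan2(0.082, 0.325) = 14°.

true dip 26°, dip direction 015°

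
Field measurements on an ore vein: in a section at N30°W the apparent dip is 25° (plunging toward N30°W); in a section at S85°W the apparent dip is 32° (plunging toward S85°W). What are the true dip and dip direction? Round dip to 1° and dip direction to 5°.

true dip 34°, dip direction 285°

Each apparent-dip line lies in the plane. As unit vectors (x east, y north, z up), v₁ plunges 25°→N30°W and v₂ plunges 32°→S85°W.
n = v₁ × v₂ = (-0.447, 0.117, 0.697) (taken with n_z > 0).
True dip = arccos(n_z / |n|) = arccos(0.8333) = 33.6°.
The horizontal component of n points toward azimuth atan2(n_x, n_y) = 285°, the dip direction.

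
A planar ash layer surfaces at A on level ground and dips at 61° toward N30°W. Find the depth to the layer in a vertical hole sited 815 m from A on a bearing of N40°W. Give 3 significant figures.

The hole lies 10° from the dip direction, so the down-dip offset is 815 × cos 10° = 802.62 m.
Depth = down-dip offset × tan(dip) = 802.62 × tan 61° = 802.62 × 1.8040
Depth = 1447.96 m

1450 m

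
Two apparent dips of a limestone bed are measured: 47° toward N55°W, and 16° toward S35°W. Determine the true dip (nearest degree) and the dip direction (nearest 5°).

true dip 48°, dip direction 290°

Each apparent-dip line lies in the plane. As unit vectors (x east, y north, z up), v₁ plunges 47°→N55°W and v₂ plunges 16°→S35°W.
Cross product v₁ × v₂ gives the pole to the plane: n ∝ (-0.684, 0.249, 0.656).
Dip δ = arctan(|n_h|/n_z) = arctan(0.728/0.656) = 48.0°.
The horizontal component of n points toward azimuth atan2(n_x, n_y) = 290°, the dip direction.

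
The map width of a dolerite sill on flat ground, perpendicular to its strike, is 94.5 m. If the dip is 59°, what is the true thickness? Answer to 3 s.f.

81.0 m

True thickness t = w · sin(dip) = 94.5 × sin 59°
t = 94.5 × 0.8572 = 81.002 m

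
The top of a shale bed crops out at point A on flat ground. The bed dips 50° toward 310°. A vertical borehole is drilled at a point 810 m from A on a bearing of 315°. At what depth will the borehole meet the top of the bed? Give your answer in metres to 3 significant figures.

The hole lies 5° from the dip direction, so the down-dip offset is 810 × cos 5° = 806.92 m.
Depth = down-dip offset × tan(dip) = 806.92 × tan 50° = 806.92 × 1.1918
Depth = 961.65 m

962 m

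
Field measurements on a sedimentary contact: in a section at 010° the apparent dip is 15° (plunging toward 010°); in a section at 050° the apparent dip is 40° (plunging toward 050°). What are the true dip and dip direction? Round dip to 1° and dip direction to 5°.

true dip 46°, dip direction 085°

Each apparent-dip line lies in the plane. As unit vectors (x east, y north, z up), v₁ plunges 15°→010° and v₂ plunges 40°→050°.
n = v₁ × v₂ = (0.484, 0.044, 0.476) (taken with n_z > 0).
tan δ = √(n_x²+n_y²)/n_z = 0.486/0.476, so δ = 45.6°.
The horizontal component of n points toward azimuth atan2(n_x, n_y) = 85°, the dip direction.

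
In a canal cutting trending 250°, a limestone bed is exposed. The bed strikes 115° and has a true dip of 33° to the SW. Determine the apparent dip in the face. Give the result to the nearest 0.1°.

24.7°

Angle between strike (115°) and section (250°): β = 45°.
tan(apparent dip) = tan 33° · sin 45° = 0.4592
α = arctan(0.4592) = 24.66°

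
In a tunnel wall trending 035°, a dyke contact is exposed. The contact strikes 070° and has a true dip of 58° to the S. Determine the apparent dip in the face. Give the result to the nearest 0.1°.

42.5°

The strike is 070° and the section trends 035°; the acute angle between them is β = 35°.
tan(apparent dip) = tan 58° · sin 35° = 0.9179
apparent dip = arctan 0.9179 = 42.55°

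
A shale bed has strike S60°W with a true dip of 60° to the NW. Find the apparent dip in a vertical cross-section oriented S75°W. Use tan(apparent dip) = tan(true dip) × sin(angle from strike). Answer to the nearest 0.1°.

24.1°

The strike is S60°W and the section trends S75°W; the acute angle between them is β = 15°.
tan(apparent dip) = tan 60° · sin 15° = 0.4483
apparent dip = arctan 0.4483 = 24.15°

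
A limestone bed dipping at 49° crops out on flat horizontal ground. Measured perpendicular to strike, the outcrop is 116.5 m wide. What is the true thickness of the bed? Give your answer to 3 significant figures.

True thickness t = w · sin(dip) = 116.5 × sin 49°
t = 116.5 × 0.7547 = 87.924 m

87.9 m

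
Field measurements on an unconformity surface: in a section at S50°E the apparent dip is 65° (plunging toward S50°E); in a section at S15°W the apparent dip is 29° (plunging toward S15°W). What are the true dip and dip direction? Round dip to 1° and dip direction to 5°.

Represent each trace as a vector plunging at its apparent dip toward its trend (east-north-up frame): v₁ = (0.324, -0.272, -0.906), v₂ = (-0.226, -0.845, -0.485).
n = v₁ × v₂ = (0.634, -0.362, 0.335) (taken with n_z > 0).
True dip = arccos(n_z / |n|) = arccos(0.4170) = 65.4°.
The horizontal component of n points toward azimuth atan2(n_x, n_y) = 120°, the dip direction.

true dip 65°, dip direction 120°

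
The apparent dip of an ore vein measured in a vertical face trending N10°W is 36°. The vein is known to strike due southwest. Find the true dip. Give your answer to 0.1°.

The section is 55° from the strike.
tan δ = tan α / sin β = tan 36° / sin 55° = 0.7265 / 0.8192 = 0.8869
true dip = arctan 0.8869 = 41.57°

41.6°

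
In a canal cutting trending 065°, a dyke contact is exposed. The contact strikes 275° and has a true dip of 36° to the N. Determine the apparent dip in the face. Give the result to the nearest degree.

The strike is 275° and the section trends 065°; the acute angle between them is β = 30°.
tan(apparent dip) = tan 36° · sin 30° = 0.3633
apparent dip = arctan 0.3633 = 19.96°

20°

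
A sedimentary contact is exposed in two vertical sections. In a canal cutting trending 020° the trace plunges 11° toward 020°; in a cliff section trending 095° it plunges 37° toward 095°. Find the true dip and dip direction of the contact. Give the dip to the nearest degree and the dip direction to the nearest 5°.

The two traces are lines in the plane: v₁ = (sin 20°·cos 11°, cos 20°·cos 11°, −sin 11°), v₂ = (sin 95°·cos 37°, cos 95°·cos 37°, −sin 37°).
The plane normal is n = v₁ × v₂ ∝ (0.568, -0.050, 0.757).
tan δ = √(n_x²+n_y²)/n_z = 0.571/0.757, so δ = 37.0°.
Dip direction = azimuth of (n_x, n_y) = atan2(0.568, -0.050) = 95°.

true dip 37°, dip direction 095°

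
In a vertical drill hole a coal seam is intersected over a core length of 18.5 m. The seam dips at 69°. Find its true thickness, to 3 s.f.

True thickness t = h · cos(dip) = 18.5 × cos 69°
t = 18.5 × 0.3584 = 6.630 m

6.63 m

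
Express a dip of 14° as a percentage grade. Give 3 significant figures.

24.9%

grade % = 100 × tan 14° = 100 × 0.2493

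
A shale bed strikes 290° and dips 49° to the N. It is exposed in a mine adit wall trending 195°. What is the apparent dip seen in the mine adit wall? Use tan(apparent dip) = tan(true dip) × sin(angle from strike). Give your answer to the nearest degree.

49°

Angle between strike (290°) and section (195°): β = 85°.
tan(apparent dip) = tan 49° · sin 85° = 1.1460
apparent dip = arctan 1.1460 = 48.89°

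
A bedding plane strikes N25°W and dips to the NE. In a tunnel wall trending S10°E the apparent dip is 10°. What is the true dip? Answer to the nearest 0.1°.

34.3°

The section is 15° from the strike.
tan δ = tan α / sin β = tan 10° / sin 15° = 0.1763 / 0.2588 = 0.6813
δ = arctan(0.6813) = 34.27°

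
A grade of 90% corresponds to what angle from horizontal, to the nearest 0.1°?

42.0°

tan θ = 90/100 = 0.9000
θ = arctan(0.9000) = 41.99°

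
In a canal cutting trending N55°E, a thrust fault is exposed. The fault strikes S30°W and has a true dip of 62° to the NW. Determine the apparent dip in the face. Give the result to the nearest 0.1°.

38.5°

The section lies 25° from the strike.
tan(apparent dip) = tan 62° · sin 25° = 0.7948
α = arctan(0.7948) = 38.48°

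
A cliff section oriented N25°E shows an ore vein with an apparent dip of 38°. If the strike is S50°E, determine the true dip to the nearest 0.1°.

β = acute angle between strike S50°E and section N25°E = 75°.
tan δ = tan α / sin β = tan 38° / sin 75° = 0.7813 / 0.9659 = 0.8088
true dip = arctan 0.8088 = 38.97°

39.0°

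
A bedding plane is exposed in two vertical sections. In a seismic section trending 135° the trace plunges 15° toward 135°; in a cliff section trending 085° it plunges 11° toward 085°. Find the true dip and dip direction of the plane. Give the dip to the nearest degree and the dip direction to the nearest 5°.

The two traces are lines in the plane: v₁ = (sin 135°·cos 15°, cos 135°·cos 15°, −sin 15°), v₂ = (sin 85°·cos 11°, cos 85°·cos 11°, −sin 11°).
The plane normal is n = v₁ × v₂ ∝ (0.152, -0.123, 0.726).
tan δ = √(n_x²+n_y²)/n_z = 0.196/0.726, so δ = 15.1°.
Dip direction = atan2(0.152, -0.123) = 129° (azimuth of n's horizontal projection).

true dip 15°, dip direction 130°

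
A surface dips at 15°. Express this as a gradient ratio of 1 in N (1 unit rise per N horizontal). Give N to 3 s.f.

1 : N means tan θ = 1/N, so N = 1/tan 15° = 1/0.2679

1 in 3.73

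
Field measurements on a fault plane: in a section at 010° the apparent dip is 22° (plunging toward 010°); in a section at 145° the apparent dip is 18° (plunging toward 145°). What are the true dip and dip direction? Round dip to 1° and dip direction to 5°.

Each apparent-dip line lies in the plane. As unit vectors (x east, y north, z up), v₁ plunges 22°→010° and v₂ plunges 18°→145°.
Cross product v₁ × v₂ gives the pole to the plane: n ∝ (0.574, 0.155, 0.624).
Dip δ = arctan(|n_h|/n_z) = arctan(0.594/0.624) = 43.6°.
The horizontal component of n points toward azimuth atan2(n_x, n_y) = 75°, the dip direction.

true dip 44°, dip direction 075°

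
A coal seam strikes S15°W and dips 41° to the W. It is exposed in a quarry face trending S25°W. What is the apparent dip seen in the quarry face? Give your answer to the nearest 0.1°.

8.6°

The strike is S15°W and the section trends S25°W; the acute angle between them is β = 10°.
tan α = tan 41° × sin 10° = 0.8693 × 0.1736 = 0.1510
α = arctan(0.1510) = 8.58°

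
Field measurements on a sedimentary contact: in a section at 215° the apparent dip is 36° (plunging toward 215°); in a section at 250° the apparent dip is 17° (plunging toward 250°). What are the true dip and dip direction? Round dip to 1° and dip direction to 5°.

true dip 41°, dip direction 180°

The two traces are lines in the plane: v₁ = (sin 215°·cos 36°, cos 215°·cos 36°, −sin 36°), v₂ = (sin 250°·cos 17°, cos 250°·cos 17°, −sin 17°).
n = v₁ × v₂ = (-0.002, -0.393, 0.444) (taken with n_z > 0).
tan δ = √(n_x²+n_y²)/n_z = 0.393/0.444, so δ = 41.5°.
Dip direction = atan2(-0.002, -0.393) = 180° (azimuth of n's horizontal projection).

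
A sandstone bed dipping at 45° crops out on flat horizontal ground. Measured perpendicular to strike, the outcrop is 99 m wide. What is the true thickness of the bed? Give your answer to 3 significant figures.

70.0 m

True thickness t = w · sin(dip) = 99 × sin 45°
t = 99 × 0.7071 = 70.004 m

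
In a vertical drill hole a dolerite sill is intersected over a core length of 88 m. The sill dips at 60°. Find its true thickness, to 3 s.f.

44.0 m

True thickness t = h · cos(dip) = 88 × cos 60°
t = 88 × 0.5000 = 44.000 m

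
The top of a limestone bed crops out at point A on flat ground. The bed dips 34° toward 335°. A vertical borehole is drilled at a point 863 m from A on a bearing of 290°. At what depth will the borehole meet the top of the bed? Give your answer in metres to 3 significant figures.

412 m

The hole lies 45° from the dip direction, so the down-dip offset is 863 × cos 45° = 610.23 m.
Depth = down-dip offset × tan(dip) = 610.23 × tan 34° = 610.23 × 0.6745
Depth = 411.61 m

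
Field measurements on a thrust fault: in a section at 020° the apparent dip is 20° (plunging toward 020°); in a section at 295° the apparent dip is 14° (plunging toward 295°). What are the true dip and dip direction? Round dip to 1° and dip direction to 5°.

true dip 23°, dip direction 350°

Represent each trace as a vector plunging at its apparent dip toward its trend (east-north-up frame): v₁ = (0.321, 0.883, -0.342), v₂ = (-0.879, 0.410, -0.242).
n = v₁ × v₂ = (-0.073, 0.379, 0.908) (taken with n_z > 0).
tan δ = √(n_x²+n_y²)/n_z = 0.386/0.908, so δ = 23.0°.
The horizontal component of n points toward azimuth atan2(n_x, n_y) = 349°, the dip direction.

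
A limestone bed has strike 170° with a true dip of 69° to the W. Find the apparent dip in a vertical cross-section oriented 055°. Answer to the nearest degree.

67°

The strike is 170° and the section trends 055°; the acute angle between them is β = 65°.
tan(apparent dip) = tan 69° · sin 65° = 2.3610
apparent dip = arctan 2.3610 = 67.05°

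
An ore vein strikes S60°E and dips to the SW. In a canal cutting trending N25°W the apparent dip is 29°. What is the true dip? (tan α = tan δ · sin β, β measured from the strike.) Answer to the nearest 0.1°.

44.0°

β = acute angle between strike S60°E and section N25°W = 35°.
tan δ = tan α / sin β = tan 29° / sin 35° = 0.5543 / 0.5736 = 0.9664
δ = arctan(0.9664) = 44.02°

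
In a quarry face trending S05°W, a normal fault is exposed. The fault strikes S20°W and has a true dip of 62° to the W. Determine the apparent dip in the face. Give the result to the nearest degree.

26°

The section lies 15° from the strike.
tan(apparent dip) = tan 62° · sin 15° = 0.4868
α = arctan(0.4868) = 25.96°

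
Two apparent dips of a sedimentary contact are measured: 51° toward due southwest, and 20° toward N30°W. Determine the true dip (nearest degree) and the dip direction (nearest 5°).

true dip 55°, dip direction 255°

The two traces are lines in the plane: v₁ = (sin 225°·cos 51°, cos 225°·cos 51°, −sin 51°), v₂ = (sin 330°·cos 20°, cos 330°·cos 20°, −sin 20°).
The plane normal is n = v₁ × v₂ ∝ (-0.785, -0.213, 0.571).
tan δ = √(n_x²+n_y²)/n_z = 0.813/0.571, so δ = 54.9°.
The horizontal component of n points toward azimuth atan2(n_x, n_y) = 255°, the dip direction.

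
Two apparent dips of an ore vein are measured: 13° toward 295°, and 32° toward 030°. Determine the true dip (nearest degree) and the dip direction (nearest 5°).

true dip 35°, dip direction 005°

Each apparent-dip line lies in the plane. As unit vectors (x east, y north, z up), v₁ plunges 13°→295° and v₂ plunges 32°→030°.
Cross product v₁ × v₂ gives the pole to the plane: n ∝ (0.053, 0.563, 0.823).
True dip = arccos(n_z / |n|) = arccos(0.8241) = 34.5°.
Dip direction = atan2(0.053, 0.563) = 5° (azimuth of n's horizontal projection).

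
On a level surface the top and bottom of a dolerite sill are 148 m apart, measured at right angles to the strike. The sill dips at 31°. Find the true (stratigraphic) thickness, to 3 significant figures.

True thickness t = w · sin(dip) = 148 × sin 31°
t = 148 × 0.5150 = 76.226 m

76.2 m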